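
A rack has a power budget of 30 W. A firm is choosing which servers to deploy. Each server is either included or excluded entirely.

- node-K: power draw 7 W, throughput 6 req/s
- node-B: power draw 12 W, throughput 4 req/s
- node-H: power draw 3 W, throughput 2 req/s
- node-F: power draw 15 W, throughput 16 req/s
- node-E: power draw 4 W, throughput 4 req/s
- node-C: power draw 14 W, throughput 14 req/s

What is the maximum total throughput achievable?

30

Allowing fractional choices, the relaxed optimum would be about 31.0, but servers are indivisible.
node-K + node-F + node-E: power draw 7 + 15 + 4 = 26 ≤ 30, throughput 6 + 16 + 4 = 26.
node-F + node-C: power draw 15 + 14 = 29 ≤ 30, throughput 16 + 14 = 30.
node-K + node-H + node-F + node-E: power draw 7 + 3 + 15 + 4 = 29 ≤ 30, throughput 6 + 2 + 16 + 4 = 28.
Best is node-F and node-C with total throughput 30.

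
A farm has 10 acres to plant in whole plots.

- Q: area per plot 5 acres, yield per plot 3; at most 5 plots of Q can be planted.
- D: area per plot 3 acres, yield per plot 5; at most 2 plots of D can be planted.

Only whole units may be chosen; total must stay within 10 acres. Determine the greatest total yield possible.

10

This is a bounded integer knapsack.
D has the best ratio (5/3); taking only D gives at most 2×5 = 10 (stopped by the supply cap of 2).
Optimal: 2×D: area 6 ≤ 10, yield 2·5 = 10.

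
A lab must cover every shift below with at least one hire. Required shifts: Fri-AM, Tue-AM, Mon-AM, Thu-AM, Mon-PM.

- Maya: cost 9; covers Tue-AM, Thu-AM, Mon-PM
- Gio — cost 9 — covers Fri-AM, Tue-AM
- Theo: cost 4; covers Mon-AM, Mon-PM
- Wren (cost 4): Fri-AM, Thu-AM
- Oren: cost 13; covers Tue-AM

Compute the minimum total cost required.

Choose Maya, Theo, and Wren: together they cover Fri-AM, Tue-AM, Mon-AM, Thu-AM, Mon-PM — every shift.
Total cost: 9 + 4 + 4 = 17.
No cover costs less than 17.

17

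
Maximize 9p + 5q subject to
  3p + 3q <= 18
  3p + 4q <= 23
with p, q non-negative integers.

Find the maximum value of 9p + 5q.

54

(p,q)=(6,0) is feasible, giving 54.
(p,q)=(5,1) is feasible, giving 50.
No feasible integer point exceeds 54.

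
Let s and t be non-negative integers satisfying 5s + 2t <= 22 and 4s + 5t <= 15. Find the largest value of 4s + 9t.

27

(s,t)=(0,3) is feasible, giving 27.
(s,t)=(1,2) is feasible, giving 22.
(s,t)=(0,2) is feasible, giving 18.
No feasible integer point exceeds 27.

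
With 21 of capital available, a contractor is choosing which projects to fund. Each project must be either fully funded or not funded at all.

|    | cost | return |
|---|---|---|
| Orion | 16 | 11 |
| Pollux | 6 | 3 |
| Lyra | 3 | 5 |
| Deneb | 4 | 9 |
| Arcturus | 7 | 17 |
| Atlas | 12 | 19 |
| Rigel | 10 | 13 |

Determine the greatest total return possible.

Treat it as a binary knapsack problem.
Allowing fractional choices, the relaxed optimum would be about 42.1, but projects are indivisible.
Deneb + Arcturus + Rigel: cost 4 + 7 + 10 = 21 ≤ 21, return 9 + 17 + 13 = 39.
Arcturus + Atlas: cost 7 + 12 = 19 ≤ 21, return 17 + 19 = 36.
Lyra + Arcturus + Rigel: cost 3 + 7 + 10 = 20 ≤ 21, return 5 + 17 + 13 = 35.
Best is Deneb, Arcturus, and Rigel with total return 39.

39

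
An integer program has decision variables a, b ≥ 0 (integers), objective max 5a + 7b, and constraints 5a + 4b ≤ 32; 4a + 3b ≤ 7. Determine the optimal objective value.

(a,b)=(0,2): 5·0+4·2=8≤32, 4·0+3·2=6≤7, objective 14.
(a,b)=(1,1): 5·1+4·1=9≤32, 4·1+3·1=7≤7, objective 12.
Maximum is 14 at (a,b)=(0,2).

14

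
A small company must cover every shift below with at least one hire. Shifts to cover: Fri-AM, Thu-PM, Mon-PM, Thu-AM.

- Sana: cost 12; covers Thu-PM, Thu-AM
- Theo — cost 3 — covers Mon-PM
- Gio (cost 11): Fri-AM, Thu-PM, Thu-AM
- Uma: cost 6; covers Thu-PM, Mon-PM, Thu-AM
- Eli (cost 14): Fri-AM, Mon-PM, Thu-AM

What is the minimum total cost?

Choose Theo and Gio: together they cover Fri-AM, Thu-PM, Mon-PM, Thu-AM — every shift.
Total cost: 3 + 11 = 14.

14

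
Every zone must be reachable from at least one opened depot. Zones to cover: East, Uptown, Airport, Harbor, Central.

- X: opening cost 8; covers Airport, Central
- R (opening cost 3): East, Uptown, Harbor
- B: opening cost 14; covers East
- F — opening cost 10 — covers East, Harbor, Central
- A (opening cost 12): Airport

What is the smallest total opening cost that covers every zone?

Choose X and R: together they cover East, Uptown, Airport, Harbor, Central — every zone.
Total opening cost: 8 + 3 = 11.
No cover costs less than 11.

11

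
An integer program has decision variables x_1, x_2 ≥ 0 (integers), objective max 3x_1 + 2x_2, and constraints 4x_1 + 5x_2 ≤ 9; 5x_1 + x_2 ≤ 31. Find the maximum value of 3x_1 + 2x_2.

Relaxing integrality, the LP optimum is 6.75 at (x_1,x_2) = (2.25, 0), which is not an integer point.
(x_1,x_2)=(2,0): 4·2+5·0=8≤9, 5·2+1·0=10≤31, objective 6.
(x_1,x_2)=(1,1): 4·1+5·1=9≤9, 5·1+1·1=6≤31, objective 5.
(x_1,x_2)=(1,0): 4·1+5·0=4≤9, 5·1+1·0=5≤31, objective 3.
No feasible integer point exceeds 6.

6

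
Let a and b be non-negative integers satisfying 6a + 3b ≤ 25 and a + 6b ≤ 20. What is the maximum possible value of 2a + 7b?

25

The continuous relaxation peaks at (2.73, 2.88) with value 25.61; rounding to a feasible lattice point costs some objective.
(a,b)=(2,3): 6·2+3·3=21≤25, 1·2+6·3=20≤20, objective 25.
(a,b)=(1,3): 6·1+3·3=15≤25, 1·1+6·3=19≤20, objective 23.
No feasible integer point exceeds 25.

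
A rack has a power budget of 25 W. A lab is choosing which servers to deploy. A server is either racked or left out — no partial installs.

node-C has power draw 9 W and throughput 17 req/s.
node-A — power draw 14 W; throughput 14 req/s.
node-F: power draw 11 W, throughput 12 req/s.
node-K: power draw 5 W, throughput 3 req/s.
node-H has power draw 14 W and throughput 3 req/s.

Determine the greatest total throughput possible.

32

This is an integer program with binary decision variables.
Take node-C, node-F, and node-K: power draw 9 + 11 + 5 = 25 ≤ 25, throughput 17 + 12 + 3 = 32.
No other feasible combination does better.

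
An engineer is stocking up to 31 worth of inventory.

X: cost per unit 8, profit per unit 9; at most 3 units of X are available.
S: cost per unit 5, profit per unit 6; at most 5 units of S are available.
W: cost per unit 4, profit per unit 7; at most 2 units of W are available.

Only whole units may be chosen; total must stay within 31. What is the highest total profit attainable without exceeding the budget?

41

Take 1×X, 3×S, and 2×W: cost 31 ≤ 31, profit 1·9 + 3·6 + 2·7 = 41.
W has the best ratio (7/4) and is taken to its limit of 2; remaining capacity is filled optimally with the others.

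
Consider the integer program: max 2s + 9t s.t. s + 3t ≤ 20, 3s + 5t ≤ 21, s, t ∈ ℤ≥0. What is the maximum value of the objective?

The continuous relaxation peaks at (0, 4.2) with value 37.80; rounding to a feasible lattice point costs some objective.
(s,t)=(0,4): 1·0+3·4=12≤20, 3·0+5·4=20≤21, objective 36.
(s,t)=(1,3): 1·1+3·3=10≤20, 3·1+5·3=18≤21, objective 29.
(s,t)=(0,3): 1·0+3·3=9≤20, 3·0+5·3=15≤21, objective 27.
The best lattice point is (0,4), giving 36.

36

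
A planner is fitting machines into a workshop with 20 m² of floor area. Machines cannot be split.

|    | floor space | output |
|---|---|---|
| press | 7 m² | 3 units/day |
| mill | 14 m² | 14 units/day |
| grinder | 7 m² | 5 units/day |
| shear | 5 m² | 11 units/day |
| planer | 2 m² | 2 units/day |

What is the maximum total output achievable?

25

grinder + shear + planer: floor space 7 + 5 + 2 = 14 ≤ 20, output 5 + 11 + 2 = 18.
mill + shear: floor space 14 + 5 = 19 ≤ 20, output 14 + 11 = 25.
press + grinder + shear: floor space 7 + 7 + 5 = 19 ≤ 20, output 3 + 5 + 11 = 19.
Best is mill and shear with total output 25.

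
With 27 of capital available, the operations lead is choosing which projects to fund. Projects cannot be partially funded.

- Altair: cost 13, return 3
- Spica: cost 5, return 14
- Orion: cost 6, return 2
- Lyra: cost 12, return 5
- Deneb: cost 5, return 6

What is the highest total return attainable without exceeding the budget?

This is a 0-1 knapsack instance.
Allowing fractional choices, the relaxed optimum would be about 26.7, but projects are indivisible.
Spica + Orion + Deneb: cost 5 + 6 + 5 = 16 ≤ 27, return 14 + 2 + 6 = 22.
Altair + Spica + Deneb: cost 13 + 5 + 5 = 23 ≤ 27, return 3 + 14 + 6 = 23.
Spica + Lyra + Deneb: cost 5 + 12 + 5 = 22 ≤ 27, return 14 + 5 + 6 = 25.
Best is Spica, Lyra, and Deneb with total return 25.

25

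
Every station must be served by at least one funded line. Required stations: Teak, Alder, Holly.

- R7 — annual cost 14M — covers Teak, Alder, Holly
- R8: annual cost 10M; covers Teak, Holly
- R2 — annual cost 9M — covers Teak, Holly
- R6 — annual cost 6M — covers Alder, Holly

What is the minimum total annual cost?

The greedy cost-per-new-station heuristic would pick R6 and R2 for 15, but a cheaper cover exists.
R7 alone covers Teak, Alder, Holly — every station.
Total annual cost: 14.
No cover costs less than 14.

14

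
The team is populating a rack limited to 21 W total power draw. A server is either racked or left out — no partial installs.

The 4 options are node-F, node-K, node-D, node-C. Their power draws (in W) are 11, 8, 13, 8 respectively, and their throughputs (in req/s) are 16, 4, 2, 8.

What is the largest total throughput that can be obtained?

Take node-F and node-C: power draw 11 + 8 = 19 ≤ 21, throughput 16 + 8 = 24.
No other feasible combination does better.

24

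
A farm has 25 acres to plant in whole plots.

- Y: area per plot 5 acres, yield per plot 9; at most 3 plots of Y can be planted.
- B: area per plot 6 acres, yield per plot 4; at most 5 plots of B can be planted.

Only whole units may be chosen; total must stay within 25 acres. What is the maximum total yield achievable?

31

Take 3×Y and 1×B: area 21 ≤ 25, yield 3·9 + 1·4 = 31.
Y has the best ratio (9/5) and is taken to its limit of 3; remaining capacity is filled optimally with the others.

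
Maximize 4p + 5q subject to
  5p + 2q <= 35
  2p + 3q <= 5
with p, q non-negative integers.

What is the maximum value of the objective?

The continuous relaxation peaks at (2.5, 0) with value 10.00; rounding to a feasible lattice point costs some objective.
(p,q)=(1,1): 5·1+2·1=7≤35, 2·1+3·1=5≤5, objective 9.
(p,q)=(2,0): 5·2+2·0=10≤35, 2·2+3·0=4≤5, objective 8.
Maximum is 9 at (p,q)=(1,1).

9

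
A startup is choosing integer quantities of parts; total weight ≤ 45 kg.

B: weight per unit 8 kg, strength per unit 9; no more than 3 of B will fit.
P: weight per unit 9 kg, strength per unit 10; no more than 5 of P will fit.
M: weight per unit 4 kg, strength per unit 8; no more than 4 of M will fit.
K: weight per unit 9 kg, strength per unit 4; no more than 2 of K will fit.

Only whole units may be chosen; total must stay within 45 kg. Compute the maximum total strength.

62

M has the best ratio (8/4); taking only M gives at most 4×8 = 32 (stopped by the supply cap of 4).
Mixing does better — 3×P and 4×M: weight 43 ≤ 45, strength 3·10 + 4·8 = 62.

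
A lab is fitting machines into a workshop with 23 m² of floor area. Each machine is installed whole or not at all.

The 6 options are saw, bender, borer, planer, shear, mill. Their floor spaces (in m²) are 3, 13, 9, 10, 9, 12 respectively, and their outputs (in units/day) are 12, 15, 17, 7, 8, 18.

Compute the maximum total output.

saw + borer + planer: floor space 3 + 9 + 10 = 22 ≤ 23, output 12 + 17 + 7 = 36.
saw + borer + shear: floor space 3 + 9 + 9 = 21 ≤ 23, output 12 + 17 + 8 = 37.
borer + mill: floor space 9 + 12 = 21 ≤ 23, output 17 + 18 = 35.
Best is saw, borer, and shear with total output 37.

37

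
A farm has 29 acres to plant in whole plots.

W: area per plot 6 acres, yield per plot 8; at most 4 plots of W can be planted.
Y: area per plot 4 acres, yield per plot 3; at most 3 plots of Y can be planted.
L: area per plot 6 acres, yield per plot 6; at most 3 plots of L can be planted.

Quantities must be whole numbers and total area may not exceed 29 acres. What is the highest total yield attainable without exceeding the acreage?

35

Take 4×W and 1×Y: area 28 ≤ 29, yield 4·8 + 1·3 = 35.
W has the best ratio (8/6) and is taken to its limit of 4; remaining capacity is filled optimally with the others.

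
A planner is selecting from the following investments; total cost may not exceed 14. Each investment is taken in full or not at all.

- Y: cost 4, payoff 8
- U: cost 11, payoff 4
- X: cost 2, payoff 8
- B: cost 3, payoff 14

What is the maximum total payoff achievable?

30

Allowing fractional choices, the relaxed optimum would be about 31.8, but investments are indivisible.
Y + B: cost 4 + 3 = 7 ≤ 14, payoff 8 + 14 = 22.
Y + X + B: cost 4 + 2 + 3 = 9 ≤ 14, payoff 8 + 8 + 14 = 30.
X + B: cost 2 + 3 = 5 ≤ 14, payoff 8 + 14 = 22.
Best is Y, X, and B with total payoff 30.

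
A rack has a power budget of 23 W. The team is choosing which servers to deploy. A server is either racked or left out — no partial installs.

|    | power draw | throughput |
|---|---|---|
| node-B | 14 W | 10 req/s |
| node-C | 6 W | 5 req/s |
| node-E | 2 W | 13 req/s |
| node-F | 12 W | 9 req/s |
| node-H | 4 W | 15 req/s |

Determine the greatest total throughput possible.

Allowing fractional choices, the relaxed optimum would be about 41.2, but servers are indivisible.
node-E + node-F + node-H: power draw 2 + 12 + 4 = 18 ≤ 23, throughput 13 + 9 + 15 = 37.
node-B + node-E + node-H: power draw 14 + 2 + 4 = 20 ≤ 23, throughput 10 + 13 + 15 = 38.
node-C + node-E + node-H: power draw 6 + 2 + 4 = 12 ≤ 23, throughput 5 + 13 + 15 = 33.
Best is node-B, node-E, and node-H with total throughput 38.

38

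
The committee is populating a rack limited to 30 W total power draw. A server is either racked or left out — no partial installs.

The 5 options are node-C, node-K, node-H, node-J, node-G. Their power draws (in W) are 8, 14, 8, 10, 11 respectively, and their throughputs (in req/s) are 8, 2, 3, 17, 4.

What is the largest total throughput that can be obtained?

node-C + node-H + node-J: power draw 8 + 8 + 10 = 26 ≤ 30, throughput 8 + 3 + 17 = 28.
node-C + node-J + node-G: power draw 8 + 10 + 11 = 29 ≤ 30, throughput 8 + 17 + 4 = 29.
node-C + node-J: power draw 8 + 10 = 18 ≤ 30, throughput 8 + 17 = 25.
Best is node-C, node-J, and node-G with total throughput 29.

29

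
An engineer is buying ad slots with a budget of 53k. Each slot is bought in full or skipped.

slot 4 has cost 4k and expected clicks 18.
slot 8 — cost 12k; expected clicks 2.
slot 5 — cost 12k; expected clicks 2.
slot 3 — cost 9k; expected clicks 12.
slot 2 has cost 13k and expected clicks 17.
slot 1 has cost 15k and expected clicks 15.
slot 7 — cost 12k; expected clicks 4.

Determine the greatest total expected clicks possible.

slot 4 + slot 3 + slot 2 + slot 1 + slot 7: cost 4 + 9 + 13 + 15 + 12 = 53 ≤ 53, expected clicks 18 + 12 + 17 + 15 + 4 = 66.
slot 4 + slot 8 + slot 3 + slot 2 + slot 1: cost 4 + 12 + 9 + 13 + 15 = 53 ≤ 53, expected clicks 18 + 2 + 12 + 17 + 15 = 64.
Best is slot 4, slot 3, slot 2, slot 1, and slot 7 with total expected clicks 66.

66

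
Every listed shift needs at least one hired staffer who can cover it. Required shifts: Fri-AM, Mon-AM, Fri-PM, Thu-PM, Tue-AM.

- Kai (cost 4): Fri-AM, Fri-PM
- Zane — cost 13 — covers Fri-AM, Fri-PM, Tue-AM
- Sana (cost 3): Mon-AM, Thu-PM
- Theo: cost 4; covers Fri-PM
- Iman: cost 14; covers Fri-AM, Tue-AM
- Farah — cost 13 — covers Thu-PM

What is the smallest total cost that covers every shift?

16

The greedy cost-per-new-shift heuristic would pick Sana, Kai, and Zane for 20, but a cheaper cover exists.
Choose Zane and Sana: together they cover Fri-AM, Mon-AM, Fri-PM, Thu-PM, Tue-AM — every shift.
Total cost: 13 + 3 = 16.
No cover costs less than 16.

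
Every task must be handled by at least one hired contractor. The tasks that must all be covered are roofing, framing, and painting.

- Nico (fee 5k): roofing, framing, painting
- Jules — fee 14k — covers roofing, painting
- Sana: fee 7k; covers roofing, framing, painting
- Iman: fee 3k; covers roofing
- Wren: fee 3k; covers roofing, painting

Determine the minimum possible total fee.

5

The greedy cost-per-new-task heuristic would pick Wren and Nico for 8, but a cheaper cover exists.
Nico alone covers roofing, framing, painting — every task.
Total fee: 5.
No cover costs less than 5.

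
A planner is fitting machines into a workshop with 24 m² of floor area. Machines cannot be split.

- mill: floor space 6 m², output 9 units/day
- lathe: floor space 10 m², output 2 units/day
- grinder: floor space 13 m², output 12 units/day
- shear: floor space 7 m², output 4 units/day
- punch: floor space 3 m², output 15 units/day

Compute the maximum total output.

36

Take mill, grinder, and punch: floor space 6 + 13 + 3 = 22 ≤ 24, output 9 + 12 + 15 = 36.
No other feasible combination does better.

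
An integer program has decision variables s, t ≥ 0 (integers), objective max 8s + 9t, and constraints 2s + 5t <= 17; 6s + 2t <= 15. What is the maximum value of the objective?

(s,t)=(1,3) is feasible, giving 35.
(s,t)=(0,3) is feasible, giving 27.
(s,t)=(1,2) is feasible, giving 26.
Maximum is 35 at (s,t)=(1,3).

35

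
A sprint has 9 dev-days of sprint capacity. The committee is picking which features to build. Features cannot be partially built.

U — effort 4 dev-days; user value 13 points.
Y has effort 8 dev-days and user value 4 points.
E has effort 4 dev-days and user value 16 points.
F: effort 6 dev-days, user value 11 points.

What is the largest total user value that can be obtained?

29

U + E: effort 4 + 4 = 8 ≤ 9, user value 13 + 16 = 29.
E: effort 4 ≤ 9, user value 16.
Best is U and E with total user value 29.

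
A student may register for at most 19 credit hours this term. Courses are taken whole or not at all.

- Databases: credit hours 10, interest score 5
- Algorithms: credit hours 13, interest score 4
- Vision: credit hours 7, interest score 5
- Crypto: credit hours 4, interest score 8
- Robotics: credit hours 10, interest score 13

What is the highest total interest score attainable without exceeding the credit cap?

Take Crypto and Robotics: credit hours 4 + 10 = 14 ≤ 19, interest score 8 + 13 = 21.
No other feasible combination does better.

21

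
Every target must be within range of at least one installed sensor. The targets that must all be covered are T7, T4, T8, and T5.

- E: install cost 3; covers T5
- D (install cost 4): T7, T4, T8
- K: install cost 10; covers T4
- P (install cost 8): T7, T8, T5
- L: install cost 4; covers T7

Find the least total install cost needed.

Choose E and D: together they cover T7, T4, T8, T5 — every target.
Total install cost: 3 + 4 = 7.
No cover costs less than 7.

7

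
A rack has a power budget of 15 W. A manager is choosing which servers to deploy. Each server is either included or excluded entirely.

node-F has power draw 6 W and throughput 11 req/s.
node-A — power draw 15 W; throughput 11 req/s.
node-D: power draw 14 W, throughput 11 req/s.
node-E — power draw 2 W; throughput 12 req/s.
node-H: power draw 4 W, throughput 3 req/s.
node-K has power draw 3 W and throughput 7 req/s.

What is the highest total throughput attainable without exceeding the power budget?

Take node-F, node-E, node-H, and node-K: power draw 6 + 2 + 4 + 3 = 15 ≤ 15, throughput 11 + 12 + 3 + 7 = 33.
No other feasible combination does better.

33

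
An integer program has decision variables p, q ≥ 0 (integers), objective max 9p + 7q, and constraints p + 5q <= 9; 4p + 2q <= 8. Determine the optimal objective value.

The continuous relaxation peaks at (1.22, 1.56) with value 21.89; rounding to a feasible lattice point costs some objective.
(p,q)=(2,0): 1·2+5·0=2≤9, 4·2+2·0=8≤8, objective 18.
(p,q)=(1,1): 1·1+5·1=6≤9, 4·1+2·1=6≤8, objective 16.
The best lattice point is (2,0), giving 18.

18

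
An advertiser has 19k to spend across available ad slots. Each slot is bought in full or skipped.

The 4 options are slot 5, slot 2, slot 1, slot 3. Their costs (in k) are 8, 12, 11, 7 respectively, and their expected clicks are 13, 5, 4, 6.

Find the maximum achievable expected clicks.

19

Allowing fractional choices, the relaxed optimum would be about 20.7, but ad slots are indivisible.
slot 5 + slot 1: cost 8 + 11 = 19 ≤ 19, expected clicks 13 + 4 = 17.
slot 5 + slot 3: cost 8 + 7 = 15 ≤ 19, expected clicks 13 + 6 = 19.
Best is slot 5 and slot 3 with total expected clicks 19.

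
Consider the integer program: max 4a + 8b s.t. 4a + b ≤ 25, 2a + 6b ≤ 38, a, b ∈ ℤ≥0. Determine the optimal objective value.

56

Relaxing integrality, the LP optimum is 57.45 at (a,b) = (5.09, 4.64), which is not an integer point.
(a,b)=(4,5): 4·4+1·5=21≤25, 2·4+6·5=38≤38, objective 56.
(a,b)=(5,4): 4·5+1·4=24≤25, 2·5+6·4=34≤38, objective 52.
(a,b)=(3,5): 4·3+1·5=17≤25, 2·3+6·5=36≤38, objective 52.
The best lattice point is (4,5), giving 56.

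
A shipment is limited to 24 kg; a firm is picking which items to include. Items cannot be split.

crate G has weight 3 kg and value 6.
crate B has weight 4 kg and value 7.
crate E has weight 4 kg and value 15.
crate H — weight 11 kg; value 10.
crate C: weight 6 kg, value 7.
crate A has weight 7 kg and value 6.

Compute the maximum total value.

41

Take crate G, crate B, crate E, crate C, and crate A: weight 3 + 4 + 4 + 6 + 7 = 24 ≤ 24, value 6 + 7 + 15 + 7 + 6 = 41.
No other feasible combination does better.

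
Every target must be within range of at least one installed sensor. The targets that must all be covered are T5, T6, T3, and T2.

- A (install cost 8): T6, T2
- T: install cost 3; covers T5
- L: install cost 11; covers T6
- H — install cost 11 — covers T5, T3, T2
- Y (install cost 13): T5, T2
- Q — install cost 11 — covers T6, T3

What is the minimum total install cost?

The greedy cost-per-new-target heuristic would pick T, A, and H for 22, but a cheaper cover exists.
Choose A and H: together they cover T5, T6, T3, T2 — every target.
Total install cost: 8 + 11 = 19.
No cover costs less than 19.

19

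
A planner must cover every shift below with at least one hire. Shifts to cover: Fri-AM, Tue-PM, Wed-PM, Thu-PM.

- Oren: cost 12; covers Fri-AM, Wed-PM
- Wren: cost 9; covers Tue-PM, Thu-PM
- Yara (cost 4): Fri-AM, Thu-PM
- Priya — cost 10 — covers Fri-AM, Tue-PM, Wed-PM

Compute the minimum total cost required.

This is an integer covering problem.
Choose Yara and Priya: together they cover Fri-AM, Tue-PM, Wed-PM, Thu-PM — every shift.
Total cost: 4 + 10 = 14.
No cover costs less than 14.

14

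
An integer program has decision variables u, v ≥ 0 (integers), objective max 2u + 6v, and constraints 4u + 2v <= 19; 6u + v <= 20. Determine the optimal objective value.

54

Relaxing integrality, the LP optimum is 57.00 at (u,v) = (0, 9.5), which is not an integer point.
(u,v)=(0,9): 4·0+2·9=18≤19, 6·0+1·9=9≤20, objective 54.
(u,v)=(0,8): 4·0+2·8=16≤19, 6·0+1·8=8≤20, objective 48.
Maximum is 54 at (u,v)=(0,9).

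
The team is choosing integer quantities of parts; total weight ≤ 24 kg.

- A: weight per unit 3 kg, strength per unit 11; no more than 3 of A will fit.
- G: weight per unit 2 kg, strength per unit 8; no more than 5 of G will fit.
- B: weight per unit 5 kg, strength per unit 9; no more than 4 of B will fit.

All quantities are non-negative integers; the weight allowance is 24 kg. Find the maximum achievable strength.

82

Take 3×A, 5×G, and 1×B: weight 24 ≤ 24, strength 3·11 + 5·8 + 1·9 = 82.
G has the best ratio (8/2) and is taken to its limit of 5; remaining capacity is filled optimally with the others.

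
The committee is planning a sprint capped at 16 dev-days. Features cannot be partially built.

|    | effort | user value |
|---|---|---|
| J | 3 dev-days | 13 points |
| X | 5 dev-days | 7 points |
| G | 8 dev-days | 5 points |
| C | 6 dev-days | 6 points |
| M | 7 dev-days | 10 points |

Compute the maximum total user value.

J + X + M: effort 3 + 5 + 7 = 15 ≤ 16, user value 13 + 7 + 10 = 30.
J + C + M: effort 3 + 6 + 7 = 16 ≤ 16, user value 13 + 6 + 10 = 29.
Best is J, X, and M with total user value 30.

30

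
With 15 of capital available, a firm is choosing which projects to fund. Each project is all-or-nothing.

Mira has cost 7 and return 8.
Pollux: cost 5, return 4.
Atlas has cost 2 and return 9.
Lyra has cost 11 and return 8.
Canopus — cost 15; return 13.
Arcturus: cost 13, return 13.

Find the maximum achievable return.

22

Allowing fractional choices, the relaxed optimum would be about 23.0, but projects are indivisible.
Mira + Pollux + Atlas: cost 7 + 5 + 2 = 14 ≤ 15, return 8 + 4 + 9 = 21.
Atlas + Arcturus: cost 2 + 13 = 15 ≤ 15, return 9 + 13 = 22.
Best is Atlas and Arcturus with total return 22.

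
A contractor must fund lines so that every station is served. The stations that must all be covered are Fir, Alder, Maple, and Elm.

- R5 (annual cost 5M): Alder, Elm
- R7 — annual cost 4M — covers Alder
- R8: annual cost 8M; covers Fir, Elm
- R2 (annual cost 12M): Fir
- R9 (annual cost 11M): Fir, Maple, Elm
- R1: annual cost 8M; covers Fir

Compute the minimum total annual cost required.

15

This is an integer covering problem.
Choose R7 and R9: together they cover Fir, Alder, Maple, Elm — every station.
Total annual cost: 4 + 11 = 15.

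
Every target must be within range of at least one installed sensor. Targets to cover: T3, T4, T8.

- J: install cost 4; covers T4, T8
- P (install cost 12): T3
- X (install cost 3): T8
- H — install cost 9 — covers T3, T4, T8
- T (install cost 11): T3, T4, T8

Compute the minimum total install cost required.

H alone covers T3, T4, T8 — every target.
Total install cost: 9.

9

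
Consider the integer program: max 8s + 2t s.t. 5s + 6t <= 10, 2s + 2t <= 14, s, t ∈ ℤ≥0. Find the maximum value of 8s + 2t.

16

(s,t)=(2,0) is feasible, giving 16.
(s,t)=(1,0) is feasible, giving 8.
Maximum is 16 at (s,t)=(2,0).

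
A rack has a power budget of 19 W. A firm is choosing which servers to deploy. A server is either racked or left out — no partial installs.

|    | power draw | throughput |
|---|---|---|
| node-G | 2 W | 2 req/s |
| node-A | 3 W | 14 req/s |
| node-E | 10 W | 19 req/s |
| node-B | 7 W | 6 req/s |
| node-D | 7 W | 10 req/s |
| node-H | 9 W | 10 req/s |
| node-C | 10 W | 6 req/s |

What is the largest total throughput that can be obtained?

35

node-A + node-E: power draw 3 + 10 = 13 ≤ 19, throughput 14 + 19 = 33.
node-G + node-A + node-E: power draw 2 + 3 + 10 = 15 ≤ 19, throughput 2 + 14 + 19 = 35.
node-A + node-D + node-H: power draw 3 + 7 + 9 = 19 ≤ 19, throughput 14 + 10 + 10 = 34.
Best is node-G, node-A, and node-E with total throughput 35.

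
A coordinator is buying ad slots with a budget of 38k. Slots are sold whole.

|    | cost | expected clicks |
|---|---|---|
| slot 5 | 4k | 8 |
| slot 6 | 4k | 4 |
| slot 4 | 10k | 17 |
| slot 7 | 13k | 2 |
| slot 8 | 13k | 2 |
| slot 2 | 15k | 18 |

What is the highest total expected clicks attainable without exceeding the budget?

Take slot 5, slot 6, slot 4, and slot 2: cost 4 + 4 + 10 + 15 = 33 ≤ 38, expected clicks 8 + 4 + 17 + 18 = 47.
No other feasible combination does better.

47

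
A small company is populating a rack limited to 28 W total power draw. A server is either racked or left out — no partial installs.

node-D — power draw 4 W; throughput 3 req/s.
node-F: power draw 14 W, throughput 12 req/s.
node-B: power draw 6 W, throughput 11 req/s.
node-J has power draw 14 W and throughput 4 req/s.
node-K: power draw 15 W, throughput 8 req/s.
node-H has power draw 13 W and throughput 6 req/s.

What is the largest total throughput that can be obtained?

Take node-D, node-F, and node-B: power draw 4 + 14 + 6 = 24 ≤ 28, throughput 3 + 12 + 11 = 26.
No other feasible combination does better.

26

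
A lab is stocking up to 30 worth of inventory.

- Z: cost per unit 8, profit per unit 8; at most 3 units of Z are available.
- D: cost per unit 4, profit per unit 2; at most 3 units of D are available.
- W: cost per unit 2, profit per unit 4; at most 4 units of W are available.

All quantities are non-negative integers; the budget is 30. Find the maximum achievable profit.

Take 3×Z and 3×W: cost 30 ≤ 30, profit 3·8 + 3·4 = 36.
No other integer combination yields more.

36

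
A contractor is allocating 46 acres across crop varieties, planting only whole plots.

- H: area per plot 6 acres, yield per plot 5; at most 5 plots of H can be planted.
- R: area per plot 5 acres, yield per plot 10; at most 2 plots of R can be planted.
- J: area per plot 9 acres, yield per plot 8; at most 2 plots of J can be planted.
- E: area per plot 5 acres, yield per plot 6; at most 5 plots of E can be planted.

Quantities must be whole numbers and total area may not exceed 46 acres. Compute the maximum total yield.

This is a bounded integer knapsack.
1×H, 2×R, 1×J, and 4×E: area 45 ≤ 46, yield 1·5 + 2·10 + 1·8 + 4·6 = 57.
2×R, 1×J, and 5×E: area 44 ≤ 46, yield 2·10 + 1·8 + 5·6 = 58.
Best is 58.

58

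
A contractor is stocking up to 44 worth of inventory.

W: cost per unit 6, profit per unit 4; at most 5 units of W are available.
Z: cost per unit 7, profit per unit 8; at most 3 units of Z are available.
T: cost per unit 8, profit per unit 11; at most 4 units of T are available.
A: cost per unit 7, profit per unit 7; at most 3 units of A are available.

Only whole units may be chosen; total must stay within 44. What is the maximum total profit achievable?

T has the best ratio (11/8); taking only T gives at most 4×11 = 44 (stopped by the supply cap of 4).
Mixing does better — 3×Z, 2×T, and 1×A: cost 44 ≤ 44, profit 3·8 + 2·11 + 1·7 = 53.

53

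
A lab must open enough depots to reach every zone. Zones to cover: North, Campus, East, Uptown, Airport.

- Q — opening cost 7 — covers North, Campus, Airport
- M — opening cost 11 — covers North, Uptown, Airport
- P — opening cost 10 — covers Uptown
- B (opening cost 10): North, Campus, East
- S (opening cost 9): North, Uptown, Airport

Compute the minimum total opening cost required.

19

The greedy cost-per-new-zone heuristic would pick Q, S, and B for 26, but a cheaper cover exists.
Choose B and S: together they cover North, Campus, East, Uptown, Airport — every zone.
Total opening cost: 10 + 9 = 19.
No cover costs less than 19.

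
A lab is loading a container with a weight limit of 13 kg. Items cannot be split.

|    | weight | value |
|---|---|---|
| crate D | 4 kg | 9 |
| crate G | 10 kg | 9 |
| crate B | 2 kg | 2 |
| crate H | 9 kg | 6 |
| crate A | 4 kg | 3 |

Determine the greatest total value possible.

15

This is a 0-1 knapsack instance.
Take crate D and crate H: weight 4 + 9 = 13 ≤ 13, value 9 + 6 = 15.
No other feasible combination does better.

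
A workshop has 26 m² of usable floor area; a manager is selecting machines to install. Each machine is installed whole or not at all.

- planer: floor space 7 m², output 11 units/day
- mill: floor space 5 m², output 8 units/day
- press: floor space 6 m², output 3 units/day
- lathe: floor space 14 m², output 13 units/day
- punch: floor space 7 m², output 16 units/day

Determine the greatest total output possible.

38

Take planer, mill, press, and punch: floor space 7 + 5 + 6 + 7 = 25 ≤ 26, output 11 + 8 + 3 + 16 = 38.
No other feasible combination does better.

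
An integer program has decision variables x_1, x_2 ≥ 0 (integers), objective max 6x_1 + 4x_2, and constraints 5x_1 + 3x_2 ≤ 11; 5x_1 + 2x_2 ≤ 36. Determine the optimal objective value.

14

The continuous relaxation peaks at (0, 3.67) with value 14.67; rounding to a feasible lattice point costs some objective.
(x_1,x_2)=(1,2) is feasible, giving 14.
(x_1,x_2)=(0,3) is feasible, giving 12.
Maximum is 14 at (x_1,x_2)=(1,2).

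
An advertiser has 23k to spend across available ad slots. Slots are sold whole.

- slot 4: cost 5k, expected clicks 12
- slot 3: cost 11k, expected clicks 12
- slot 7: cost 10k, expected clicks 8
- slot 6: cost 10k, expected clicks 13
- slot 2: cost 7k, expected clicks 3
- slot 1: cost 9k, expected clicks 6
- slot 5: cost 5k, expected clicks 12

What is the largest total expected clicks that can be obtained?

37

This is an integer program with binary decision variables.
Allowing fractional choices, the relaxed optimum would be about 40.3, but ad slots are indivisible.
slot 4 + slot 3 + slot 5: cost 5 + 11 + 5 = 21 ≤ 23, expected clicks 12 + 12 + 12 = 36.
slot 4 + slot 6 + slot 5: cost 5 + 10 + 5 = 20 ≤ 23, expected clicks 12 + 13 + 12 = 37.
slot 4 + slot 7 + slot 5: cost 5 + 10 + 5 = 20 ≤ 23, expected clicks 12 + 8 + 12 = 32.
Best is slot 4, slot 6, and slot 5 with total expected clicks 37.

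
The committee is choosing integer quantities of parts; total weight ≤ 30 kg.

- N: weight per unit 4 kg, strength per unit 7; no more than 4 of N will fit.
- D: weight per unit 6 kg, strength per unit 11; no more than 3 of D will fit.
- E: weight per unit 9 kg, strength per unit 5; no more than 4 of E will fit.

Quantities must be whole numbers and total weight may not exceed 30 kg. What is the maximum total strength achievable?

54

D has the best ratio (11/6); taking only D gives at most 3×11 = 33 (stopped by the supply cap of 3).
Mixing does better — 3×N and 3×D: weight 30 ≤ 30, strength 3·7 + 3·11 = 54.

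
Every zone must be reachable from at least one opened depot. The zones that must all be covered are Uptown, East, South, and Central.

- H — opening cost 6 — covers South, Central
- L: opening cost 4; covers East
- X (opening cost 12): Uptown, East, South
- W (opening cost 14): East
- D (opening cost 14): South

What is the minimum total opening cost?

18

The greedy cost-per-new-zone heuristic would pick H, L, and X for 22, but a cheaper cover exists.
Choose H and X: together they cover Uptown, East, South, Central — every zone.
Total opening cost: 6 + 12 = 18.
No cover costs less than 18.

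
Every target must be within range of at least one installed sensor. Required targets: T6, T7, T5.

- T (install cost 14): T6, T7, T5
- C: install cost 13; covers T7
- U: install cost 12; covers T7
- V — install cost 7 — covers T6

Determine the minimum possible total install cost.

T alone covers T6, T7, T5 — every target.
Total install cost: 14.
No cover costs less than 14.

14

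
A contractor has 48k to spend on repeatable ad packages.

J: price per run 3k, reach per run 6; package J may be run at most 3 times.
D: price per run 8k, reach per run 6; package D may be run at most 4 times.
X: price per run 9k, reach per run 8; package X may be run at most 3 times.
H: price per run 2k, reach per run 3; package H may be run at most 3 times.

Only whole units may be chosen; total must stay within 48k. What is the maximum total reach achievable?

54

J has the best ratio (6/3); taking only J gives at most 3×6 = 18 (stopped by the supply cap of 3).
Mixing does better — 3×J, 1×D, 3×X, and 2×H: price 48 ≤ 48, reach 3·6 + 1·6 + 3·8 + 2·3 = 54.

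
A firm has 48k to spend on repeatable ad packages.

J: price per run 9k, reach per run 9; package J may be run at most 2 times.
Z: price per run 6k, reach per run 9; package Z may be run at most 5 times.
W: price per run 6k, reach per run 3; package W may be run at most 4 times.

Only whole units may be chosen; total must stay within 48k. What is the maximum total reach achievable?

63

This is a bounded integer knapsack.
Z has the best ratio (9/6); taking only Z gives at most 5×9 = 45 (stopped by the supply cap of 5).
Mixing does better — 2×J and 5×Z: price 48 ≤ 48, reach 2·9 + 5·9 = 63.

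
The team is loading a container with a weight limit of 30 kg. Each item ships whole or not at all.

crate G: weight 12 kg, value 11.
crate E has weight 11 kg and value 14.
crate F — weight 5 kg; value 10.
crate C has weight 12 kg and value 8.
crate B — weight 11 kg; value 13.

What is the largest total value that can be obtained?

37

Allowing fractional choices, the relaxed optimum would be about 39.8, but items are indivisible.
crate E + crate F + crate B: weight 11 + 5 + 11 = 27 ≤ 30, value 14 + 10 + 13 = 37.
crate G + crate E + crate F: weight 12 + 11 + 5 = 28 ≤ 30, value 11 + 14 + 10 = 35.
crate G + crate F + crate B: weight 12 + 5 + 11 = 28 ≤ 30, value 11 + 10 + 13 = 34.
Best is crate E, crate F, and crate B with total value 37.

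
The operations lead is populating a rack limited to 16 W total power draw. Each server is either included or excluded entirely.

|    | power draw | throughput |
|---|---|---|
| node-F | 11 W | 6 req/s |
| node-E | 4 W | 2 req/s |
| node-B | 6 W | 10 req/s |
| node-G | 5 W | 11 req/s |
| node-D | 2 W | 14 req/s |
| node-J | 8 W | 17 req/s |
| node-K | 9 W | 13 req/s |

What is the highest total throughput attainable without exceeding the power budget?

42

Treat it as a binary knapsack problem.
Allowing fractional choices, the relaxed optimum would be about 43.7, but servers are indivisible.
node-B + node-D + node-J: power draw 6 + 2 + 8 = 16 ≤ 16, throughput 10 + 14 + 17 = 41.
node-G + node-D + node-K: power draw 5 + 2 + 9 = 16 ≤ 16, throughput 11 + 14 + 13 = 38.
node-G + node-D + node-J: power draw 5 + 2 + 8 = 15 ≤ 16, throughput 11 + 14 + 17 = 42.
Best is node-G, node-D, and node-J with total throughput 42.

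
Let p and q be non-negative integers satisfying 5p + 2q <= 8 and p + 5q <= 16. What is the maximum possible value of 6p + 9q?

The continuous relaxation peaks at (0.348, 3.13) with value 30.26; rounding to a feasible lattice point costs some objective.
(p,q)=(0,3): 5·0+2·3=6≤8, 1·0+5·3=15≤16, objective 27.
(p,q)=(0,2): 5·0+2·2=4≤8, 1·0+5·2=10≤16, objective 18.
Maximum is 27 at (p,q)=(0,3).

27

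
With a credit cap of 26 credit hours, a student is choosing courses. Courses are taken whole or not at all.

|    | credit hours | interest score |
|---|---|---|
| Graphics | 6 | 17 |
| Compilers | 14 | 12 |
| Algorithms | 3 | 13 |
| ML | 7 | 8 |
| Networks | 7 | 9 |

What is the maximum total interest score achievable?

Graphics + Compilers + Algorithms: credit hours 6 + 14 + 3 = 23 ≤ 26, interest score 17 + 12 + 13 = 42.
Graphics + Algorithms + ML + Networks: credit hours 6 + 3 + 7 + 7 = 23 ≤ 26, interest score 17 + 13 + 8 + 9 = 47.
Best is Graphics, Algorithms, ML, and Networks with total interest score 47.

47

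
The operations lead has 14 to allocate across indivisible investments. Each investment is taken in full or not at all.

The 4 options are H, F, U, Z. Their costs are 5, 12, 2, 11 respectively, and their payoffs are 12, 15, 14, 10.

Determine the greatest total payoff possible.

Allowing fractional choices, the relaxed optimum would be about 34.8, but investments are indivisible.
H + U: cost 5 + 2 = 7 ≤ 14, payoff 12 + 14 = 26.
U + Z: cost 2 + 11 = 13 ≤ 14, payoff 14 + 10 = 24.
F + U: cost 12 + 2 = 14 ≤ 14, payoff 15 + 14 = 29.
Best is F and U with total payoff 29.

29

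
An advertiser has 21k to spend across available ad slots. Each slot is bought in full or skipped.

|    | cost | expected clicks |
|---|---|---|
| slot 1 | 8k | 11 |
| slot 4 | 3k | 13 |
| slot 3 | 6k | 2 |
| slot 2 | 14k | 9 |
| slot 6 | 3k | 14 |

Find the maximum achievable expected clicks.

40

Allowing fractional choices, the relaxed optimum would be about 42.5, but ad slots are indivisible.
slot 1 + slot 4 + slot 3 + slot 6: cost 8 + 3 + 6 + 3 = 20 ≤ 21, expected clicks 11 + 13 + 2 + 14 = 40.
slot 4 + slot 2 + slot 6: cost 3 + 14 + 3 = 20 ≤ 21, expected clicks 13 + 9 + 14 = 36.
slot 1 + slot 4 + slot 6: cost 8 + 3 + 3 = 14 ≤ 21, expected clicks 11 + 13 + 14 = 38.
Best is slot 1, slot 4, slot 3, and slot 6 with total expected clicks 40.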